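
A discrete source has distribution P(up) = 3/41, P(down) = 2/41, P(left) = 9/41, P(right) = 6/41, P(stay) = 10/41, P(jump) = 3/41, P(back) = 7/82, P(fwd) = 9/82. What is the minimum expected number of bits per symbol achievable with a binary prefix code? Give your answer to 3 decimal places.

2.817 bits/symbol

Repeatedly combine the two least-probable nodes; the expected code length is the sum of the merged weights.
merge 2/41 + 3/41 → 5/41
merge 3/41 + 7/82 → 13/82
merge 9/82 + 5/41 → 19/82
merge 6/41 + 13/82 → 25/82
merge 9/41 + 19/82 → 37/82
merge 10/41 + 25/82 → 45/82
merge 37/82 + 45/82 → 1
L = 5/41 + 13/82 + 19/82 + 25/82 + 37/82 + 45/82 + 1 = 231/82 ≈ 2.817 bits/symbol.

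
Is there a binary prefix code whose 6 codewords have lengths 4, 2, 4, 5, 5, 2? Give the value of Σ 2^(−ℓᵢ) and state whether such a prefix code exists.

0.6875; yes

With common denominator 2^5 = 32: Σ 2^(−ℓᵢ) = 2/32 + 8/32 + 2/32 + 1/32 + 1/32 + 8/32 = 22/32 = 0.6875.
Kraft's inequality requires Σ ≤ 1; here Σ = 0.6875 ≤ 1, so such a prefix code exists.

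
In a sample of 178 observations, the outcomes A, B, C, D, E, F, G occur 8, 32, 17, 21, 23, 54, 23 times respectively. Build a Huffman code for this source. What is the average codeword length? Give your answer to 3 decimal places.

2.657 bits/symbol

Probabilities are the counts divided by 178.
Repeatedly combine the two least-probable nodes; the expected code length is the sum of the merged weights.
merge 4/89 + 17/178 → 25/178
merge 21/178 + 23/178 → 22/89
merge 23/178 + 25/178 → 24/89
merge 16/89 + 22/89 → 38/89
merge 24/89 + 27/89 → 51/89
merge 38/89 + 51/89 → 1
L = 25/178 + 22/89 + 24/89 + 38/89 + 51/89 + 1 = 473/178 ≈ 2.657 bits/symbol.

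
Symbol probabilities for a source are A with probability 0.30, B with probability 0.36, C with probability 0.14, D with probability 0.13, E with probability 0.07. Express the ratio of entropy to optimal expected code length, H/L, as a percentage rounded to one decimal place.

96.3%

Entropy H = −Σ p log₂ p ≈ 2.1000 bits.
Huffman merges: 7/100+13/100→1/5; 7/50+1/5→17/50; 3/10+17/50→16/25; 9/25+16/25→1. L = 109/50 ≈ 2.1800.
Efficiency = H/L = 2.1000/2.1800 = 96.3%.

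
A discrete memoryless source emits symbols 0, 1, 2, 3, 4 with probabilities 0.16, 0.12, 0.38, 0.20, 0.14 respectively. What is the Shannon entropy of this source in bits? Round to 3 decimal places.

2.182 bits

H = −Σ pᵢ log₂ pᵢ.
−0.16·log₂(0.16) = 0.4230
−0.12·log₂(0.12) = 0.3671
−0.38·log₂(0.38) = 0.5305
−0.20·log₂(0.20) = 0.4644
−0.14·log₂(0.14) = 0.3971
Sum ≈ 2.1820 → 2.182 bits.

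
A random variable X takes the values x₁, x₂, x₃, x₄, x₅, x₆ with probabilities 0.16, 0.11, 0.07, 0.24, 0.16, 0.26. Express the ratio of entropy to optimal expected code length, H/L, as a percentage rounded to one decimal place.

Entropy H = −Σ p log₂ p ≈ 2.4643 bits.
Huffman merges: 7/100+11/100→9/50; 4/25+4/25→8/25; 9/50+6/25→21/50; 13/50+8/25→29/50; 21/50+29/50→1. L = 5/2 ≈ 2.5000.
Efficiency = H/L = 2.4643/2.5000 = 98.6%.

98.6%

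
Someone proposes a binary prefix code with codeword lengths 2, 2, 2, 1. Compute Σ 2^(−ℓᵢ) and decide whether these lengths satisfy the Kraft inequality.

With common denominator 2^2 = 4: Σ 2^(−ℓᵢ) = 1/4 + 1/4 + 1/4 + 2/4 = 5/4 = 1.25.
Kraft's inequality requires Σ ≤ 1; here Σ = 1.25 > 1, so no such prefix code exists.

1.25; no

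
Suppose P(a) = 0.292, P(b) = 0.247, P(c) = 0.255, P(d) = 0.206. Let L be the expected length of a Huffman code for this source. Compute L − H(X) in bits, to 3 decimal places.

Entropy H = −Σ p log₂ p ≈ 1.9891 bits.
Huffman merges: 103/500+247/1000→453/1000; 51/200+73/250→547/1000; 453/1000+547/1000→1. L = 2 ≈ 2.0000.
L − H = 2.0000 − 1.9891 = 0.011 bits.

0.011 bits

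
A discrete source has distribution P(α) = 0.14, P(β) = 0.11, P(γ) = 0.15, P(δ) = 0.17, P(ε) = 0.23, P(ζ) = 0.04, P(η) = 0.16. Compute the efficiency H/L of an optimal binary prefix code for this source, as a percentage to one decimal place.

97.8%

Entropy H = −Σ p log₂ p ≈ 2.6890 bits.
Huffman merges: 1/25+11/100→3/20; 7/50+3/20→29/100; 3/20+4/25→31/100; 17/100+23/100→2/5; 29/100+31/100→3/5; 2/5+3/5→1. L = 11/4 ≈ 2.7500.
Efficiency = H/L = 2.6890/2.7500 = 97.8%.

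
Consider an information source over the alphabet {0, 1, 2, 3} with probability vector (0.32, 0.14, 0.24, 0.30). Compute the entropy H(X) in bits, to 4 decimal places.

1.9384 bits

H = −Σ pᵢ log₂ pᵢ.
−0.32·log₂(0.32) = 0.5260
−0.14·log₂(0.14) = 0.3971
−0.24·log₂(0.24) = 0.4941
−0.30·log₂(0.30) = 0.5211
Sum ≈ 1.9384 → 1.9384 bits.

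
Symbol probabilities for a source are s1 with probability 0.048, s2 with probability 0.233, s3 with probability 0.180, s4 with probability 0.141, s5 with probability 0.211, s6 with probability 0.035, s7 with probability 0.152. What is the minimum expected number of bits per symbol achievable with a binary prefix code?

Repeatedly combine the two least-probable nodes; the expected code length is the sum of the merged weights.
merge 7/200 + 6/125 → 83/1000
merge 83/1000 + 141/1000 → 28/125
merge 19/125 + 9/50 → 83/250
merge 211/1000 + 28/125 → 87/200
merge 233/1000 + 83/250 → 113/200
merge 87/200 + 113/200 → 1
L = 83/1000 + 28/125 + 83/250 + 87/200 + 113/200 + 1 = 2639/1000 = 2.639 bits/symbol.

2.639 bits/symbol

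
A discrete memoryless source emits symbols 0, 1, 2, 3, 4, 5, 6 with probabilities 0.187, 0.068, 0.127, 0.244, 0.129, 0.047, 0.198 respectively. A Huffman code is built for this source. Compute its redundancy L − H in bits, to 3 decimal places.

0.031 bits

Entropy H = −Σ p log₂ p ≈ 2.6418 bits.
Huffman merges: 47/1000+17/250→23/200; 23/200+127/1000→121/500; 129/1000+187/1000→79/250; 99/500+121/500→11/25; 61/250+79/250→14/25; 11/25+14/25→1. L = 2673/1000 ≈ 2.6730.
L − H = 2.6730 − 2.6418 = 0.031 bits.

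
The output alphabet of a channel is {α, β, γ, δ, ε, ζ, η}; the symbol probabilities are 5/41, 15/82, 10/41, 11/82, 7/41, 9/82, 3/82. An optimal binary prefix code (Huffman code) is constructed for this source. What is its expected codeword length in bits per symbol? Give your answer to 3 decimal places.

Repeatedly combine the two least-probable nodes; the expected code length is the sum of the merged weights.
merge 3/82 + 9/82 → 6/41
merge 5/41 + 11/82 → 21/82
merge 6/41 + 7/41 → 13/41
merge 15/82 + 10/41 → 35/82
merge 21/82 + 13/41 → 47/82
merge 35/82 + 47/82 → 1
L = 6/41 + 21/82 + 13/41 + 35/82 + 47/82 + 1 = 223/82 ≈ 2.720 bits/symbol.

2.720 bits/symbol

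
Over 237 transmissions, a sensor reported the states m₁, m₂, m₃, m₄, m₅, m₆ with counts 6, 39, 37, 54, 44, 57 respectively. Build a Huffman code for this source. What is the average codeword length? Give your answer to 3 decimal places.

2.527 bits/symbol

Probabilities are the counts divided by 237.
Repeatedly combine the two least-probable nodes; the expected code length is the sum of the merged weights.
merge 2/79 + 37/237 → 43/237
merge 13/79 + 43/237 → 82/237
merge 44/237 + 18/79 → 98/237
merge 19/79 + 82/237 → 139/237
merge 98/237 + 139/237 → 1
L = 43/237 + 82/237 + 98/237 + 139/237 + 1 = 599/237 ≈ 2.527 bits/symbol.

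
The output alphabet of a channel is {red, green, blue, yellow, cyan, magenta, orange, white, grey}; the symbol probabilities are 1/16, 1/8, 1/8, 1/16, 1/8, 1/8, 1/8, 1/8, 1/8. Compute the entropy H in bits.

Each probability is a power of 1/2, so log₂(1/p) is an integer.
H = Σ p·log₂(1/p) = 1/16·4 + 1/8·3 + 1/8·3 + 1/16·4 + 1/8·3 + 1/8·3 + 1/8·3 + 1/8·3 + 1/8·3 = 3.125 bits.

3.125 bits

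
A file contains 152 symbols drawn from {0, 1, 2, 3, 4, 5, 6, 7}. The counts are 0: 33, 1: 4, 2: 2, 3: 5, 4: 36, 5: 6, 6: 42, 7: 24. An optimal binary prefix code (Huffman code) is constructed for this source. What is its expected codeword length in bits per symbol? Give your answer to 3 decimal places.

2.493 bits/symbol

Probabilities are the counts divided by 152.
Repeatedly combine the two least-probable nodes; the expected code length is the sum of the merged weights.
merge 1/76 + 1/38 → 3/76
merge 5/152 + 3/76 → 11/152
merge 3/76 + 11/152 → 17/152
merge 17/152 + 3/19 → 41/152
merge 33/152 + 9/38 → 69/152
merge 41/152 + 21/76 → 83/152
merge 69/152 + 83/152 → 1
L = 3/76 + 11/152 + 17/152 + 41/152 + 69/152 + 83/152 + 1 = 379/152 ≈ 2.493 bits/symbol.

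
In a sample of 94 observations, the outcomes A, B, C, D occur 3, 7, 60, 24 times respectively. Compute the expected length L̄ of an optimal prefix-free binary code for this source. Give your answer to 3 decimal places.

Probabilities are the counts divided by 94.
Repeatedly combine the two least-probable nodes; the expected code length is the sum of the merged weights.
merge 3/94 + 7/94 → 5/47
merge 5/47 + 12/47 → 17/47
merge 17/47 + 30/47 → 1
L = 5/47 + 17/47 + 1 = 69/47 ≈ 1.468 bits/symbol.

1.468 bits/symbol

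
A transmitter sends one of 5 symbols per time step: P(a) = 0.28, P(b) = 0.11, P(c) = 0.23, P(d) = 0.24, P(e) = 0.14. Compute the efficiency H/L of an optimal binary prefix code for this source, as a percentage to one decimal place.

99.7%

Entropy H = −Σ p log₂ p ≈ 2.2434 bits.
Huffman merges: 11/100+7/50→1/4; 23/100+6/25→47/100; 1/4+7/25→53/100; 47/100+53/100→1. L = 9/4 ≈ 2.2500.
Efficiency = H/L = 2.2434/2.2500 = 99.7%.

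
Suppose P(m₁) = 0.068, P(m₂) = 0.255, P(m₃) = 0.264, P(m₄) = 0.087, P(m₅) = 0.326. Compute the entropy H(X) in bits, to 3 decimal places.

H = −Σ pᵢ log₂ pᵢ.
−0.068·log₂(0.068) = 0.2637
−0.255·log₂(0.255) = 0.5027
−0.264·log₂(0.264) = 0.5072
−0.087·log₂(0.087) = 0.3065
−0.326·log₂(0.326) = 0.5272
Sum ≈ 2.1073 → 2.107 bits.

2.107 bits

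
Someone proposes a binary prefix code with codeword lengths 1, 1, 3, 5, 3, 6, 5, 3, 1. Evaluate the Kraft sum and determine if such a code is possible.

1.953125; no

With common denominator 2^6 = 64: Σ 2^(−ℓᵢ) = 32/64 + 32/64 + 8/64 + 2/64 + 8/64 + 1/64 + 2/64 + 8/64 + 32/64 = 125/64 = 1.953125.
Kraft's inequality requires Σ ≤ 1; here Σ = 1.953125 > 1, so no such prefix code exists.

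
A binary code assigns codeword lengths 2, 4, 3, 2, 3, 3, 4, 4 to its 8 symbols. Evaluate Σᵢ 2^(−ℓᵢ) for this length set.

1.0625

With common denominator 2^4 = 16: Σ 2^(−ℓᵢ) = 4/16 + 1/16 + 2/16 + 4/16 + 2/16 + 2/16 + 1/16 + 1/16 = 17/16 = 1.0625.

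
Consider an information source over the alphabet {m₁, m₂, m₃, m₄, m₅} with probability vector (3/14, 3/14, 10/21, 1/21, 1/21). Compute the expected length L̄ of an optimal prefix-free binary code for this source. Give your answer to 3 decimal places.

Repeatedly combine the two least-probable nodes; the expected code length is the sum of the merged weights.
merge 1/21 + 1/21 → 2/21
merge 2/21 + 3/14 → 13/42
merge 3/14 + 13/42 → 11/21
merge 10/21 + 11/21 → 1
L = 2/21 + 13/42 + 11/21 + 1 = 27/14 ≈ 1.929 bits/symbol.

1.929 bits/symbol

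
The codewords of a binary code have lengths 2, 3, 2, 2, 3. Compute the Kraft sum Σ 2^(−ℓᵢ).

With common denominator 2^3 = 8: Σ 2^(−ℓᵢ) = 2/8 + 1/8 + 2/8 + 2/8 + 1/8 = 8/8 = 1.

1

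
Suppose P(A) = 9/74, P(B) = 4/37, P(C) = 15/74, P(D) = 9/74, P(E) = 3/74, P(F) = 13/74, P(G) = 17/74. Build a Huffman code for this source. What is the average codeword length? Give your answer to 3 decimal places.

2.716 bits/symbol

Repeatedly combine the two least-probable nodes; the expected code length is the sum of the merged weights.
merge 3/74 + 4/37 → 11/74
merge 9/74 + 9/74 → 9/37
merge 11/74 + 13/74 → 12/37
merge 15/74 + 17/74 → 16/37
merge 9/37 + 12/37 → 21/37
merge 16/37 + 21/37 → 1
L = 11/74 + 9/37 + 12/37 + 16/37 + 21/37 + 1 = 201/74 ≈ 2.716 bits/symbol.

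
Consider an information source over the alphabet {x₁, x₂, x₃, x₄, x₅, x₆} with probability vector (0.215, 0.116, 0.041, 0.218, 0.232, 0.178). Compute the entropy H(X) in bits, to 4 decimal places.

H = −Σ pᵢ log₂ pᵢ.
−0.215·log₂(0.215) = 0.4768
−0.116·log₂(0.116) = 0.3605
−0.041·log₂(0.041) = 0.1889
−0.218·log₂(0.218) = 0.4791
−0.232·log₂(0.232) = 0.4890
−0.178·log₂(0.178) = 0.4432
Sum ≈ 2.4375 → 2.4375 bits.

2.4375 bits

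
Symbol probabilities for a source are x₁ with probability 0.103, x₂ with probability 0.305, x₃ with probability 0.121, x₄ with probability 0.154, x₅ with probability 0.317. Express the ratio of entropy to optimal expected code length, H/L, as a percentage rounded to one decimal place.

Entropy H = −Σ p log₂ p ≈ 2.1700 bits.
Huffman merges: 103/1000+121/1000→28/125; 77/500+28/125→189/500; 61/200+317/1000→311/500; 189/500+311/500→1. L = 278/125 ≈ 2.2240.
Efficiency = H/L = 2.1700/2.2240 = 97.6%.

97.6%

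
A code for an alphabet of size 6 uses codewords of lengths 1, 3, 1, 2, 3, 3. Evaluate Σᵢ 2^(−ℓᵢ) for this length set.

With common denominator 2^3 = 8: Σ 2^(−ℓᵢ) = 4/8 + 1/8 + 4/8 + 2/8 + 1/8 + 1/8 = 13/8 = 1.625.

1.625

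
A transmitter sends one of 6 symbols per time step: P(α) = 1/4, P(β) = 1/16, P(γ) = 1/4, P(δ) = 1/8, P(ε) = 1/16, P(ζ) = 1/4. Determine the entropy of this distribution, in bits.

2.375 bits

Each probability is a power of 1/2, so log₂(1/p) is an integer.
H = Σ p·log₂(1/p) = 1/4·2 + 1/16·4 + 1/4·2 + 1/8·3 + 1/16·4 + 1/4·2 = 2.375 bits.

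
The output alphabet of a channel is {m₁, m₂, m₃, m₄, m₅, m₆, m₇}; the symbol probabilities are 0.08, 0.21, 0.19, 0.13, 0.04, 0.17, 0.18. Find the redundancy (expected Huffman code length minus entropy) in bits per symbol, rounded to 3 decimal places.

0.052 bits

Entropy H = −Σ p log₂ p ≈ 2.6679 bits.
Huffman merges: 1/25+2/25→3/25; 3/25+13/100→1/4; 17/100+9/50→7/20; 19/100+21/100→2/5; 1/4+7/20→3/5; 2/5+3/5→1. L = 68/25 ≈ 2.7200.
L − H = 2.7200 − 2.6679 = 0.052 bits.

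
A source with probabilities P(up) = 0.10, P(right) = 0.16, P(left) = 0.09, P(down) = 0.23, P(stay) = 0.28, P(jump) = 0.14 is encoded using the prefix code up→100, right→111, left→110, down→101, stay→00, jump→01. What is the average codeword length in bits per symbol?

L̄ = Σ pᵢ·ℓᵢ = 0.10·3 + 0.16·3 + 0.09·3 + 0.23·3 + 0.28·2 + 0.14·2 = 2.58 bits/symbol.

2.58 bits/symbol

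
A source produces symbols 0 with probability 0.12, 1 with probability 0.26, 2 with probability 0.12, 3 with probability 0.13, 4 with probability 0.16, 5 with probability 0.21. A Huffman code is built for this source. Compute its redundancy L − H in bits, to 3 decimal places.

Entropy H = −Σ p log₂ p ≈ 2.5179 bits.
Huffman merges: 3/25+3/25→6/25; 13/100+4/25→29/100; 21/100+6/25→9/20; 13/50+29/100→11/20; 9/20+11/20→1. L = 253/100 ≈ 2.5300.
L − H = 2.5300 − 2.5179 = 0.012 bits.

0.012 bits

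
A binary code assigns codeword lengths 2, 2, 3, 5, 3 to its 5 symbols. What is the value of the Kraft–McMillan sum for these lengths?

With common denominator 2^5 = 32: Σ 2^(−ℓᵢ) = 8/32 + 8/32 + 4/32 + 1/32 + 4/32 = 25/32 = 0.78125.

0.78125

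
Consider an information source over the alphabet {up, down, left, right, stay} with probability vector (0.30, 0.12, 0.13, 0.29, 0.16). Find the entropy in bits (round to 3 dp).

2.212 bits

H = −Σ pᵢ log₂ pᵢ.
−0.30·log₂(0.30) = 0.5211
−0.12·log₂(0.12) = 0.3671
−0.13·log₂(0.13) = 0.3826
−0.29·log₂(0.29) = 0.5179
−0.16·log₂(0.16) = 0.4230
Sum ≈ 2.2117 → 2.212 bits.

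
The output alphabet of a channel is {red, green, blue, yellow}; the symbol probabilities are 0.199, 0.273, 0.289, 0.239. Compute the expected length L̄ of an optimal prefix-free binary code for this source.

2 bits/symbol

Repeatedly combine the two least-probable nodes; the expected code length is the sum of the merged weights.
merge 199/1000 + 239/1000 → 219/500
merge 273/1000 + 289/1000 → 281/500
merge 219/500 + 281/500 → 1
L = 219/500 + 281/500 + 1 = 2 bits/symbol.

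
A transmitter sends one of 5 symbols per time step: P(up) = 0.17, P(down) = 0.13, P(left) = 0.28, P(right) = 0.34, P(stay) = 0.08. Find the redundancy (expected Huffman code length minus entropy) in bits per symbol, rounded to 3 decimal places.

Entropy H = −Σ p log₂ p ≈ 2.1521 bits.
Huffman merges: 2/25+13/100→21/100; 17/100+21/100→19/50; 7/25+17/50→31/50; 19/50+31/50→1. L = 221/100 ≈ 2.2100.
L − H = 2.2100 − 2.1521 = 0.058 bits.

0.058 bits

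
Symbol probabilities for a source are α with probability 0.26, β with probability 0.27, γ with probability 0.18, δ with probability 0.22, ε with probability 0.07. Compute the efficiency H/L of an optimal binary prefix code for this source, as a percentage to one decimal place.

98.2%

Entropy H = −Σ p log₂ p ≈ 2.2097 bits.
Huffman merges: 7/100+9/50→1/4; 11/50+1/4→47/100; 13/50+27/100→53/100; 47/100+53/100→1. L = 9/4 ≈ 2.2500.
Efficiency = H/L = 2.2097/2.2500 = 98.2%.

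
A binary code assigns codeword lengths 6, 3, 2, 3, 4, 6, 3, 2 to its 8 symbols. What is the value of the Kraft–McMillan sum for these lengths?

0.96875

With common denominator 2^6 = 64: Σ 2^(−ℓᵢ) = 1/64 + 8/64 + 16/64 + 8/64 + 4/64 + 1/64 + 8/64 + 16/64 = 62/64 = 0.96875.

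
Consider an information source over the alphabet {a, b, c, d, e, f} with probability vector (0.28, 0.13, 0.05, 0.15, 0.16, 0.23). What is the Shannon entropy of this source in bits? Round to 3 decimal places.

2.434 bits

H = −Σ pᵢ log₂ pᵢ.
−0.28·log₂(0.28) = 0.5142
−0.13·log₂(0.13) = 0.3826
−0.05·log₂(0.05) = 0.2161
−0.15·log₂(0.15) = 0.4105
−0.16·log₂(0.16) = 0.4230
−0.23·log₂(0.23) = 0.4877
Sum ≈ 2.4342 → 2.434 bits.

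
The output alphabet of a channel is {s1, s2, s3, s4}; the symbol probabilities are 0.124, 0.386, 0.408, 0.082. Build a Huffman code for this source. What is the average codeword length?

1.798 bits/symbol

Repeatedly combine the two least-probable nodes; the expected code length is the sum of the merged weights.
merge 41/500 + 31/250 → 103/500
merge 103/500 + 193/500 → 74/125
merge 51/125 + 74/125 → 1
L = 103/500 + 74/125 + 1 = 899/500 = 1.798 bits/symbol.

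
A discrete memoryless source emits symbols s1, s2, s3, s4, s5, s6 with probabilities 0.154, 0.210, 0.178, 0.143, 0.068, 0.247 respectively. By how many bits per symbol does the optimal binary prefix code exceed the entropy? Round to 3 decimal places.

Entropy H = −Σ p log₂ p ≈ 2.4950 bits.
Huffman merges: 17/250+143/1000→211/1000; 77/500+89/500→83/250; 21/100+211/1000→421/1000; 247/1000+83/250→579/1000; 421/1000+579/1000→1. L = 2543/1000 ≈ 2.5430.
L − H = 2.5430 − 2.4950 = 0.048 bits.

0.048 bits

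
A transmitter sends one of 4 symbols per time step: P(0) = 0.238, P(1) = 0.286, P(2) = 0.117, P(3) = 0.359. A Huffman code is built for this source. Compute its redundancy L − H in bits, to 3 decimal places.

Entropy H = −Σ p log₂ p ≈ 1.9021 bits.
Huffman merges: 117/1000+119/500→71/200; 143/500+71/200→641/1000; 359/1000+641/1000→1. L = 499/250 ≈ 1.9960.
L − H = 1.9960 − 1.9021 = 0.094 bits.

0.094 bits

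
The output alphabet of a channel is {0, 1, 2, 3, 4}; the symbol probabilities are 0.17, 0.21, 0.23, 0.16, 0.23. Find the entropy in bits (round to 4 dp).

2.3058 bits

H = −Σ pᵢ log₂ pᵢ.
−0.17·log₂(0.17) = 0.4346
−0.21·log₂(0.21) = 0.4728
−0.23·log₂(0.23) = 0.4877
−0.16·log₂(0.16) = 0.4230
−0.23·log₂(0.23) = 0.4877
Sum ≈ 2.3058 → 2.3058 bits.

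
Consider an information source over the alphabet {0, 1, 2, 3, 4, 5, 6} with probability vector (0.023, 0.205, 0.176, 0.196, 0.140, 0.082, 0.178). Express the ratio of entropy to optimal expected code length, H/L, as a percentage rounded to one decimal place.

97.3%

Entropy H = −Σ p log₂ p ≈ 2.6320 bits.
Huffman merges: 23/1000+41/500→21/200; 21/200+7/50→49/200; 22/125+89/500→177/500; 49/250+41/200→401/1000; 49/200+177/500→599/1000; 401/1000+599/1000→1. L = 338/125 ≈ 2.7040.
Efficiency = H/L = 2.6320/2.7040 = 97.3%.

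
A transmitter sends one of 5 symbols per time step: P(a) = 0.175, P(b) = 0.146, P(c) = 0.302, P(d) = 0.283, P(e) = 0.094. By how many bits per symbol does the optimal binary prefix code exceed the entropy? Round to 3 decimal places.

Entropy H = −Σ p log₂ p ≈ 2.2030 bits.
Huffman merges: 47/500+73/500→6/25; 7/40+6/25→83/200; 283/1000+151/500→117/200; 83/200+117/200→1. L = 56/25 ≈ 2.2400.
L − H = 2.2400 − 2.2030 = 0.037 bits.

0.037 bits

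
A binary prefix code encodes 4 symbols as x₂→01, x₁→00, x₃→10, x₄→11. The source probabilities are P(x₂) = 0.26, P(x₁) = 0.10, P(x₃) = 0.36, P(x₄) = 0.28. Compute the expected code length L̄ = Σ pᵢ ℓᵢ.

2 bits/symbol

L̄ = Σ pᵢ·ℓᵢ = 0.26·2 + 0.10·2 + 0.36·2 + 0.28·2 = 2 bits/symbol.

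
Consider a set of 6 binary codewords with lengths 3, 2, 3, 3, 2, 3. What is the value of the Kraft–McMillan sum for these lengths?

With common denominator 2^3 = 8: Σ 2^(−ℓᵢ) = 1/8 + 2/8 + 1/8 + 1/8 + 2/8 + 1/8 = 8/8 = 1.

1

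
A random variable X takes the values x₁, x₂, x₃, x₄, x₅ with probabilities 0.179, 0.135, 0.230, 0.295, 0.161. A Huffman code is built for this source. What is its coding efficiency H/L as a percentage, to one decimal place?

Entropy H = −Σ p log₂ p ≈ 2.2657 bits.
Huffman merges: 27/200+161/1000→37/125; 179/1000+23/100→409/1000; 59/200+37/125→591/1000; 409/1000+591/1000→1. L = 287/125 ≈ 2.2960.
Efficiency = H/L = 2.2657/2.2960 = 98.7%.

98.7%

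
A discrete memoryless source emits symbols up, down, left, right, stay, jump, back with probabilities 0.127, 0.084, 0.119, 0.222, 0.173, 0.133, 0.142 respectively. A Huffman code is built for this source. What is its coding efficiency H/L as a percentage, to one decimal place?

Entropy H = −Σ p log₂ p ≈ 2.7506 bits.
Huffman merges: 21/250+119/1000→203/1000; 127/1000+133/1000→13/50; 71/500+173/1000→63/200; 203/1000+111/500→17/40; 13/50+63/200→23/40; 17/40+23/40→1. L = 1389/500 ≈ 2.7780.
Efficiency = H/L = 2.7506/2.7780 = 99.0%.

99.0%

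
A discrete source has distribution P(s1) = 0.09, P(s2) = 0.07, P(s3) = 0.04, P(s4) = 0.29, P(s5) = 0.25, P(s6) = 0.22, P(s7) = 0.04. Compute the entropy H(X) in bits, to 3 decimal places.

2.451 bits

H = −Σ pᵢ log₂ pᵢ.
−0.09·log₂(0.09) = 0.3127
−0.07·log₂(0.07) = 0.2686
−0.04·log₂(0.04) = 0.1858
−0.29·log₂(0.29) = 0.5179
−0.25·log₂(0.25) = 0.5000
−0.22·log₂(0.22) = 0.4806
−0.04·log₂(0.04) = 0.1858
Sum ≈ 2.4512 → 2.451 bits.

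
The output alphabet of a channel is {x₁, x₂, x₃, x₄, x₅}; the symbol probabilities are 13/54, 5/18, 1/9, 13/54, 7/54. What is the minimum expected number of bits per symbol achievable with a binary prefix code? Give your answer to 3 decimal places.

2.241 bits/symbol

Repeatedly combine the two least-probable nodes; the expected code length is the sum of the merged weights.
merge 1/9 + 7/54 → 13/54
merge 13/54 + 13/54 → 13/27
merge 13/54 + 5/18 → 14/27
merge 13/27 + 14/27 → 1
L = 13/54 + 13/27 + 14/27 + 1 = 121/54 ≈ 2.241 bits/symbol.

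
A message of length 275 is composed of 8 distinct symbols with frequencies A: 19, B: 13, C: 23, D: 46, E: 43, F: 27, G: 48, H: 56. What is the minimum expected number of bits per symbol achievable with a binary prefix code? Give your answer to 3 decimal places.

Probabilities are the counts divided by 275.
Repeatedly combine the two least-probable nodes; the expected code length is the sum of the merged weights.
merge 13/275 + 19/275 → 32/275
merge 23/275 + 27/275 → 2/11
merge 32/275 + 43/275 → 3/11
merge 46/275 + 48/275 → 94/275
merge 2/11 + 56/275 → 106/275
merge 3/11 + 94/275 → 169/275
merge 106/275 + 169/275 → 1
L = 32/275 + 2/11 + 3/11 + 94/275 + 106/275 + 169/275 + 1 = 801/275 ≈ 2.913 bits/symbol.

2.913 bits/symbol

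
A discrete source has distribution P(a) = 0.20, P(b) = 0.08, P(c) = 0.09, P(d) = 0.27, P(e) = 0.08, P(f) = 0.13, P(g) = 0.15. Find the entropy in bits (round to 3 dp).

H = −Σ pᵢ log₂ pᵢ.
−0.20·log₂(0.20) = 0.4644
−0.08·log₂(0.08) = 0.2915
−0.09·log₂(0.09) = 0.3127
−0.27·log₂(0.27) = 0.5100
−0.08·log₂(0.08) = 0.2915
−0.13·log₂(0.13) = 0.3826
−0.15·log₂(0.15) = 0.4105
Sum ≈ 2.6633 → 2.663 bits.

2.663 bits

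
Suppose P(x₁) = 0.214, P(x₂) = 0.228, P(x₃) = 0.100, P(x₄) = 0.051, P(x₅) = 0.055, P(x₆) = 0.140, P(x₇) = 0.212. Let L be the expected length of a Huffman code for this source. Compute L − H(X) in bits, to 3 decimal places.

0.043 bits

Entropy H = −Σ p log₂ p ≈ 2.6151 bits.
Huffman merges: 51/1000+11/200→53/500; 1/10+53/500→103/500; 7/50+103/500→173/500; 53/250+107/500→213/500; 57/250+173/500→287/500; 213/500+287/500→1. L = 1329/500 ≈ 2.6580.
L − H = 2.6580 − 2.6151 = 0.043 bits.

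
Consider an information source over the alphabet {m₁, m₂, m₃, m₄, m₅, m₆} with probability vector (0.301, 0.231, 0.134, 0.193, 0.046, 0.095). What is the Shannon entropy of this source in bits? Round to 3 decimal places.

2.383 bits

H = −Σ pᵢ log₂ pᵢ.
−0.301·log₂(0.301) = 0.5214
−0.231·log₂(0.231) = 0.4883
−0.134·log₂(0.134) = 0.3886
−0.193·log₂(0.193) = 0.4581
−0.046·log₂(0.046) = 0.2043
−0.095·log₂(0.095) = 0.3226
Sum ≈ 2.3833 → 2.383 bits.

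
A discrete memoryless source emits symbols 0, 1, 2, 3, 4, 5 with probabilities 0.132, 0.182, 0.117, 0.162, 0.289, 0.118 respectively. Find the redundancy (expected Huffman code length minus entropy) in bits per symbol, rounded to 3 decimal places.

Entropy H = −Σ p log₂ p ≈ 2.5019 bits.
Huffman merges: 117/1000+59/500→47/200; 33/250+81/500→147/500; 91/500+47/200→417/1000; 289/1000+147/500→583/1000; 417/1000+583/1000→1. L = 2529/1000 ≈ 2.5290.
L − H = 2.5290 − 2.5019 = 0.027 bits.

0.027 bits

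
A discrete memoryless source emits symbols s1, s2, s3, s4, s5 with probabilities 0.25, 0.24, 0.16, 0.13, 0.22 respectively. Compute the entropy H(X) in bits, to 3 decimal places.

H = −Σ pᵢ log₂ pᵢ.
−0.25·log₂(0.25) = 0.5000
−0.24·log₂(0.24) = 0.4941
−0.16·log₂(0.16) = 0.4230
−0.13·log₂(0.13) = 0.3826
−0.22·log₂(0.22) = 0.4806
Sum ≈ 2.2804 → 2.280 bits.

2.280 bits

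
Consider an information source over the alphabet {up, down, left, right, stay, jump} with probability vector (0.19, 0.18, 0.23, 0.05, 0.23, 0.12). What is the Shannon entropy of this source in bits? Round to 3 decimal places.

H = −Σ pᵢ log₂ pᵢ.
−0.19·log₂(0.19) = 0.4552
−0.18·log₂(0.18) = 0.4453
−0.23·log₂(0.23) = 0.4877
−0.05·log₂(0.05) = 0.2161
−0.23·log₂(0.23) = 0.4877
−0.12·log₂(0.12) = 0.3671
Sum ≈ 2.4590 → 2.459 bits.

2.459 bits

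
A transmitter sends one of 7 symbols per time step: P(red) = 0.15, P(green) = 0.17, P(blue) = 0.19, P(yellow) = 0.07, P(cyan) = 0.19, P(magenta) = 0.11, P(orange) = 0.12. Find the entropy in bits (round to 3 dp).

H = −Σ pᵢ log₂ pᵢ.
−0.15·log₂(0.15) = 0.4105
−0.17·log₂(0.17) = 0.4346
−0.19·log₂(0.19) = 0.4552
−0.07·log₂(0.07) = 0.2686
−0.19·log₂(0.19) = 0.4552
−0.11·log₂(0.11) = 0.3503
−0.12·log₂(0.12) = 0.3671
Sum ≈ 2.7415 → 2.741 bits.

2.741 bits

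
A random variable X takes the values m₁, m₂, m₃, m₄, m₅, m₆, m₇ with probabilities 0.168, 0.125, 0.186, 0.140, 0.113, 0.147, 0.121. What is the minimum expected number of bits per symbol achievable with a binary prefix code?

Repeatedly combine the two least-probable nodes; the expected code length is the sum of the merged weights.
merge 113/1000 + 121/1000 → 117/500
merge 1/8 + 7/50 → 53/200
merge 147/1000 + 21/125 → 63/200
merge 93/500 + 117/500 → 21/50
merge 53/200 + 63/200 → 29/50
merge 21/50 + 29/50 → 1
L = 117/500 + 53/200 + 63/200 + 21/50 + 29/50 + 1 = 1407/500 = 2.814 bits/symbol.

2.814 bits/symbol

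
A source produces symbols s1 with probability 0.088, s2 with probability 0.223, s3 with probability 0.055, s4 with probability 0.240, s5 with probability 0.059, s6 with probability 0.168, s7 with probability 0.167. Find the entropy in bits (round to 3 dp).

H = −Σ pᵢ log₂ pᵢ.
−0.088·log₂(0.088) = 0.3086
−0.223·log₂(0.223) = 0.4828
−0.055·log₂(0.055) = 0.2301
−0.240·log₂(0.240) = 0.4941
−0.059·log₂(0.059) = 0.2409
−0.168·log₂(0.168) = 0.4323
−0.167·log₂(0.167) = 0.4312
Sum ≈ 2.6201 → 2.620 bits.

2.620 bits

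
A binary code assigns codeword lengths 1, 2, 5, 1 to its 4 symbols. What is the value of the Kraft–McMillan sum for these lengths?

1.28125

With common denominator 2^5 = 32: Σ 2^(−ℓᵢ) = 16/32 + 8/32 + 1/32 + 16/32 = 41/32 = 1.28125.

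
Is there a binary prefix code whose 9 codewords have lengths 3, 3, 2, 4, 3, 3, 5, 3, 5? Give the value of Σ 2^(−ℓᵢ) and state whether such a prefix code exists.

With common denominator 2^5 = 32: Σ 2^(−ℓᵢ) = 4/32 + 4/32 + 8/32 + 2/32 + 4/32 + 4/32 + 1/32 + 4/32 + 1/32 = 32/32 = 1.
Kraft's inequality requires Σ ≤ 1; here Σ = 1 ≤ 1, so such a prefix code exists.

1; yes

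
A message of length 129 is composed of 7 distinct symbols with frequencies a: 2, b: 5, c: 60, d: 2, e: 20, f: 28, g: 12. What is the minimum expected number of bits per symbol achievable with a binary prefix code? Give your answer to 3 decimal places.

2.116 bits/symbol

Probabilities are the counts divided by 129.
Repeatedly combine the two least-probable nodes; the expected code length is the sum of the merged weights.
merge 2/129 + 2/129 → 4/129
merge 4/129 + 5/129 → 3/43
merge 3/43 + 4/43 → 7/43
merge 20/129 + 7/43 → 41/129
merge 28/129 + 41/129 → 23/43
merge 20/43 + 23/43 → 1
L = 4/129 + 3/43 + 7/43 + 41/129 + 23/43 + 1 = 91/43 ≈ 2.116 bits/symbol.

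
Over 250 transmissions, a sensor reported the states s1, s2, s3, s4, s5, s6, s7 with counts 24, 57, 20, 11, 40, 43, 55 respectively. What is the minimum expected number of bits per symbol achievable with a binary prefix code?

Probabilities are the counts divided by 250.
Repeatedly combine the two least-probable nodes; the expected code length is the sum of the merged weights.
merge 11/250 + 2/25 → 31/250
merge 12/125 + 31/250 → 11/50
merge 4/25 + 43/250 → 83/250
merge 11/50 + 11/50 → 11/25
merge 57/250 + 83/250 → 14/25
merge 11/25 + 14/25 → 1
L = 31/250 + 11/50 + 83/250 + 11/25 + 14/25 + 1 = 669/250 = 2.676 bits/symbol.

2.676 bits/symbol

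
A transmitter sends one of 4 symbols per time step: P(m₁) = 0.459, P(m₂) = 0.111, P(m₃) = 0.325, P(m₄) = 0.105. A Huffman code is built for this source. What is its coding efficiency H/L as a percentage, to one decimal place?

Entropy H = −Σ p log₂ p ≈ 1.7361 bits.
Huffman merges: 21/200+111/1000→27/125; 27/125+13/40→541/1000; 459/1000+541/1000→1. L = 1757/1000 ≈ 1.7570.
Efficiency = H/L = 1.7361/1.7570 = 98.8%.

98.8%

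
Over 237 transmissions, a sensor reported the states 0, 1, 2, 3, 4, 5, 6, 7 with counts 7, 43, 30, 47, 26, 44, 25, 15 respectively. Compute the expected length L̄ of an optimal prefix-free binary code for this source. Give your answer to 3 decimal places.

2.895 bits/symbol

Probabilities are the counts divided by 237.
Repeatedly combine the two least-probable nodes; the expected code length is the sum of the merged weights.
merge 7/237 + 5/79 → 22/237
merge 22/237 + 25/237 → 47/237
merge 26/237 + 10/79 → 56/237
merge 43/237 + 44/237 → 29/79
merge 47/237 + 47/237 → 94/237
merge 56/237 + 29/79 → 143/237
merge 94/237 + 143/237 → 1
L = 22/237 + 47/237 + 56/237 + 29/79 + 94/237 + 143/237 + 1 = 686/237 ≈ 2.895 bits/symbol.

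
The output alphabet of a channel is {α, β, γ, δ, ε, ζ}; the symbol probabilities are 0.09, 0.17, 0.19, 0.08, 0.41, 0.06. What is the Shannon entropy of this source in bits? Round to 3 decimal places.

2.265 bits

H = −Σ pᵢ log₂ pᵢ.
−0.09·log₂(0.09) = 0.3127
−0.17·log₂(0.17) = 0.4346
−0.19·log₂(0.19) = 0.4552
−0.08·log₂(0.08) = 0.2915
−0.41·log₂(0.41) = 0.5274
−0.06·log₂(0.06) = 0.2435
Sum ≈ 2.2649 → 2.265 bits.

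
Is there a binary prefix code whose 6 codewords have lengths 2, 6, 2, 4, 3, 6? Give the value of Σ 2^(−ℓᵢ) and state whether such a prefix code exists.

0.71875; yes

With common denominator 2^6 = 64: Σ 2^(−ℓᵢ) = 16/64 + 1/64 + 16/64 + 4/64 + 8/64 + 1/64 = 46/64 = 0.71875.
Kraft's inequality requires Σ ≤ 1; here Σ = 0.71875 ≤ 1, so such a prefix code exists.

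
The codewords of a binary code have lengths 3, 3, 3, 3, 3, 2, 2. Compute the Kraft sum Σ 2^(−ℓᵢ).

With common denominator 2^3 = 8: Σ 2^(−ℓᵢ) = 1/8 + 1/8 + 1/8 + 1/8 + 1/8 + 2/8 + 2/8 = 9/8 = 1.125.

1.125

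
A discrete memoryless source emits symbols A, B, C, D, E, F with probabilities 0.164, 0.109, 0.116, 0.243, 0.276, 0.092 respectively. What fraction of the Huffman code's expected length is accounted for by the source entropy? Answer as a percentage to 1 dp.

99.2%

Entropy H = −Σ p log₂ p ≈ 2.4620 bits.
Huffman merges: 23/250+109/1000→201/1000; 29/250+41/250→7/25; 201/1000+243/1000→111/250; 69/250+7/25→139/250; 111/250+139/250→1. L = 2481/1000 ≈ 2.4810.
Efficiency = H/L = 2.4620/2.4810 = 99.2%.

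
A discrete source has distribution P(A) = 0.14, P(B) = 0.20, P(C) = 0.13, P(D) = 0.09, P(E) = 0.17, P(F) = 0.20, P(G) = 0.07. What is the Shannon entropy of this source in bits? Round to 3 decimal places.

2.724 bits

H = −Σ pᵢ log₂ pᵢ.
−0.14·log₂(0.14) = 0.3971
−0.20·log₂(0.20) = 0.4644
−0.13·log₂(0.13) = 0.3826
−0.09·log₂(0.09) = 0.3127
−0.17·log₂(0.17) = 0.4346
−0.20·log₂(0.20) = 0.4644
−0.07·log₂(0.07) = 0.2686
Sum ≈ 2.7243 → 2.724 bits.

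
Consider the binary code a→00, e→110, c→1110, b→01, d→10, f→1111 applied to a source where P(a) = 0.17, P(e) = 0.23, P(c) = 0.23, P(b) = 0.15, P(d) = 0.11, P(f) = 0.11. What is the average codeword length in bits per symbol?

2.91 bits/symbol

L̄ = Σ pᵢ·ℓᵢ = 0.17·2 + 0.23·3 + 0.23·4 + 0.15·2 + 0.11·2 + 0.11·4 = 2.91 bits/symbol.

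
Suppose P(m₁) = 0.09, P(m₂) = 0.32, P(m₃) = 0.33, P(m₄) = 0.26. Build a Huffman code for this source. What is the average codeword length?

Repeatedly combine the two least-probable nodes; the expected code length is the sum of the merged weights.
merge 9/100 + 13/50 → 7/20
merge 8/25 + 33/100 → 13/20
merge 7/20 + 13/20 → 1
L = 7/20 + 13/20 + 1 = 2 bits/symbol.

2 bits/symbol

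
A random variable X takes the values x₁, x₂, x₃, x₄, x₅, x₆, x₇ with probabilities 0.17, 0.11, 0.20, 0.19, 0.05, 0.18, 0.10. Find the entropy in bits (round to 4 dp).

2.6981 bits

H = −Σ pᵢ log₂ pᵢ.
−0.17·log₂(0.17) = 0.4346
−0.11·log₂(0.11) = 0.3503
−0.20·log₂(0.20) = 0.4644
−0.19·log₂(0.19) = 0.4552
−0.05·log₂(0.05) = 0.2161
−0.18·log₂(0.18) = 0.4453
−0.10·log₂(0.10) = 0.3322
Sum ≈ 2.6981 → 2.6981 bits.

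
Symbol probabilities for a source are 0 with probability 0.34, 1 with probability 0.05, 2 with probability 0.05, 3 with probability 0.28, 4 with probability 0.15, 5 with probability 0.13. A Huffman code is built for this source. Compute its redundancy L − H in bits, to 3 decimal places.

Entropy H = −Σ p log₂ p ≈ 2.2688 bits.
Huffman merges: 1/20+1/20→1/10; 1/10+13/100→23/100; 3/20+23/100→19/50; 7/25+17/50→31/50; 19/50+31/50→1. L = 233/100 ≈ 2.3300.
L − H = 2.3300 − 2.2688 = 0.061 bits.

0.061 bits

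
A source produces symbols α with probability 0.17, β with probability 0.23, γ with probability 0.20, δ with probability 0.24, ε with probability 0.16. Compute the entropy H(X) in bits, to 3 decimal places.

2.304 bits

H = −Σ pᵢ log₂ pᵢ.
−0.17·log₂(0.17) = 0.4346
−0.23·log₂(0.23) = 0.4877
−0.20·log₂(0.20) = 0.4644
−0.24·log₂(0.24) = 0.4941
−0.16·log₂(0.16) = 0.4230
Sum ≈ 2.3038 → 2.304 bits.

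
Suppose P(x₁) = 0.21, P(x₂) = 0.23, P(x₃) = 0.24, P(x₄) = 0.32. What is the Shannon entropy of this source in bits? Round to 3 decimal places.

H = −Σ pᵢ log₂ pᵢ.
−0.21·log₂(0.21) = 0.4728
−0.23·log₂(0.23) = 0.4877
−0.24·log₂(0.24) = 0.4941
−0.32·log₂(0.32) = 0.5260
Sum ≈ 1.9807 → 1.981 bits.

1.981 bits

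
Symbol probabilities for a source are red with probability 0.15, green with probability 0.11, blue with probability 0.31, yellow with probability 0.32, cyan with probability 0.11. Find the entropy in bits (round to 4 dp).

2.1609 bits

H = −Σ pᵢ log₂ pᵢ.
−0.15·log₂(0.15) = 0.4105
−0.11·log₂(0.11) = 0.3503
−0.31·log₂(0.31) = 0.5238
−0.32·log₂(0.32) = 0.5260
−0.11·log₂(0.11) = 0.3503
Sum ≈ 2.1609 → 2.1609 bits.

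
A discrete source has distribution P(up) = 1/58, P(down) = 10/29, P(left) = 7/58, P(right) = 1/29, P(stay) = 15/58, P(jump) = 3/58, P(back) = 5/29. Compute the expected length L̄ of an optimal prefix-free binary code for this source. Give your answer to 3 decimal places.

2.379 bits/symbol

Repeatedly combine the two least-probable nodes; the expected code length is the sum of the merged weights.
merge 1/58 + 1/29 → 3/58
merge 3/58 + 3/58 → 3/29
merge 3/29 + 7/58 → 13/58
merge 5/29 + 13/58 → 23/58
merge 15/58 + 10/29 → 35/58
merge 23/58 + 35/58 → 1
L = 3/58 + 3/29 + 13/58 + 23/58 + 35/58 + 1 = 69/29 ≈ 2.379 bits/symbol.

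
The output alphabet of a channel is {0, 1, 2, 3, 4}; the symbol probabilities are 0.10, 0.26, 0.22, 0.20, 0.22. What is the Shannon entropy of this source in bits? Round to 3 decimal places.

H = −Σ pᵢ log₂ pᵢ.
−0.10·log₂(0.10) = 0.3322
−0.26·log₂(0.26) = 0.5053
−0.22·log₂(0.22) = 0.4806
−0.20·log₂(0.20) = 0.4644
−0.22·log₂(0.22) = 0.4806
Sum ≈ 2.2630 → 2.263 bits.

2.263 bits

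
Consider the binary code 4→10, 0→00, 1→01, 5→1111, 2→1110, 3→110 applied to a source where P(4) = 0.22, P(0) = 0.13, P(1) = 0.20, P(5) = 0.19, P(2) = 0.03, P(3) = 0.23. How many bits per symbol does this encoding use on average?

2.67 bits/symbol

L̄ = Σ pᵢ·ℓᵢ = 0.22·2 + 0.13·2 + 0.20·2 + 0.19·4 + 0.03·4 + 0.23·3 = 2.67 bits/symbol.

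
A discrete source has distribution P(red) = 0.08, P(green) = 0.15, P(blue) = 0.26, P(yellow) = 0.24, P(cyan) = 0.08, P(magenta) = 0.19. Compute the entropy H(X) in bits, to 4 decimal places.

2.4482 bits

H = −Σ pᵢ log₂ pᵢ.
−0.08·log₂(0.08) = 0.2915
−0.15·log₂(0.15) = 0.4105
−0.26·log₂(0.26) = 0.5053
−0.24·log₂(0.24) = 0.4941
−0.08·log₂(0.08) = 0.2915
−0.19·log₂(0.19) = 0.4552
Sum ≈ 2.4482 → 2.4482 bits.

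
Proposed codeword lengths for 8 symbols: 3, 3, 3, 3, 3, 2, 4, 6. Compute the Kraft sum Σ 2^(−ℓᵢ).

With common denominator 2^6 = 64: Σ 2^(−ℓᵢ) = 8/64 + 8/64 + 8/64 + 8/64 + 8/64 + 16/64 + 4/64 + 1/64 = 61/64 = 0.953125.

0.953125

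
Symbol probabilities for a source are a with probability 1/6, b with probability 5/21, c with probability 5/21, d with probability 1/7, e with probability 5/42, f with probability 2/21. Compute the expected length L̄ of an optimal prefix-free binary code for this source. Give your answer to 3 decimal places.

2.524 bits/symbol

Repeatedly combine the two least-probable nodes; the expected code length is the sum of the merged weights.
merge 2/21 + 5/42 → 3/14
merge 1/7 + 1/6 → 13/42
merge 3/14 + 5/21 → 19/42
merge 5/21 + 13/42 → 23/42
merge 19/42 + 23/42 → 1
L = 3/14 + 13/42 + 19/42 + 23/42 + 1 = 53/21 ≈ 2.524 bits/symbol.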